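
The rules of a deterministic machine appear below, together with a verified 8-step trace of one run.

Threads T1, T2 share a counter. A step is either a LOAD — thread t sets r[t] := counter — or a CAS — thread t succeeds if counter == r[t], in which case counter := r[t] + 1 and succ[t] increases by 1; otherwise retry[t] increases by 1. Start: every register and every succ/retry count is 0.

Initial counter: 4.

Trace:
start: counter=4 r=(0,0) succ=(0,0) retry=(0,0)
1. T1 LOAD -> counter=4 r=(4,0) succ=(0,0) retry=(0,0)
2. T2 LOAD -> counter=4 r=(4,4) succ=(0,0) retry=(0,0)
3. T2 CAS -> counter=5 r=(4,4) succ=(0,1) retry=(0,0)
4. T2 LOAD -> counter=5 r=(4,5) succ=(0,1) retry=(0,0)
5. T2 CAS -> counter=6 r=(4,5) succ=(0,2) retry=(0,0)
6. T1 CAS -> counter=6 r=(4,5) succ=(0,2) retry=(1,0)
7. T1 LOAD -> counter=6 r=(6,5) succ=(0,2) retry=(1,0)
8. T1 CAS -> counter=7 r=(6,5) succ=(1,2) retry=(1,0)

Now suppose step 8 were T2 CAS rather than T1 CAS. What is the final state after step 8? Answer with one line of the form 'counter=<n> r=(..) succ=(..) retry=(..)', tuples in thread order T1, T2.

counter=6 r=(6,5) succ=(0,2) retry=(1,1)

(re-executing from step 8 with the substitution; state before step 8: counter=6 r=(6,5) succ=(0,2) retry=(1,0))
8. T2 CAS -> counter=6 r=(6,5) succ=(0,2) retry=(1,1)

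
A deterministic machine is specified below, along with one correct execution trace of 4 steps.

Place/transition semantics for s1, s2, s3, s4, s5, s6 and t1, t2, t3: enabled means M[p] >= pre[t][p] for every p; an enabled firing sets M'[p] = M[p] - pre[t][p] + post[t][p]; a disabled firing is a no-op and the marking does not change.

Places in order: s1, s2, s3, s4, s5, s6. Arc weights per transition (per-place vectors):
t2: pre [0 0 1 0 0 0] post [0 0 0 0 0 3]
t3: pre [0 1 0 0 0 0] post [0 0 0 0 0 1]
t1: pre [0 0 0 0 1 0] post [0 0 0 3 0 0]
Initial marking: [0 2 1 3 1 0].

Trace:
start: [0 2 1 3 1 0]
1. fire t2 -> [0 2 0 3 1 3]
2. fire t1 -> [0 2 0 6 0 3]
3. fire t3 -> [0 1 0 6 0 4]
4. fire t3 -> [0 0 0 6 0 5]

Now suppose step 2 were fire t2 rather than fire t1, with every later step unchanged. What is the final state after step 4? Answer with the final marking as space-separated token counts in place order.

0 0 0 3 1 5

(re-executing from step 2 with the substitution; state before step 2: [0 2 0 3 1 3])
2. fire t2 -> [0 2 0 3 1 3]
3. fire t3 -> [0 1 0 3 1 4]
4. fire t3 -> [0 0 0 3 1 5]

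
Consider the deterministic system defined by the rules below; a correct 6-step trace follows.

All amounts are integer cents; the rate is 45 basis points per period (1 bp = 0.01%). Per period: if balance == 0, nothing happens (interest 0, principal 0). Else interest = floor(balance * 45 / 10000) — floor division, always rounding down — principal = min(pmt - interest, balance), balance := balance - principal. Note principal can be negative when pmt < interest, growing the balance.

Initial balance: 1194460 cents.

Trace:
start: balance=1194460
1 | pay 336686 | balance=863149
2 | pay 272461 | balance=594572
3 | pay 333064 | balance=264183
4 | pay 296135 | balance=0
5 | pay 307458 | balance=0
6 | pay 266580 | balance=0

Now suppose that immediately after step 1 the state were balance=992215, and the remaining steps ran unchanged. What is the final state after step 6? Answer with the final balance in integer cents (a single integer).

state after step 1 := balance=992215
2 | pay 272461 | balance=724218
3 | pay 333064 | balance=394412
4 | pay 296135 | balance=100051
5 | pay 307458 | balance=0
6 | pay 266580 | balance=0

0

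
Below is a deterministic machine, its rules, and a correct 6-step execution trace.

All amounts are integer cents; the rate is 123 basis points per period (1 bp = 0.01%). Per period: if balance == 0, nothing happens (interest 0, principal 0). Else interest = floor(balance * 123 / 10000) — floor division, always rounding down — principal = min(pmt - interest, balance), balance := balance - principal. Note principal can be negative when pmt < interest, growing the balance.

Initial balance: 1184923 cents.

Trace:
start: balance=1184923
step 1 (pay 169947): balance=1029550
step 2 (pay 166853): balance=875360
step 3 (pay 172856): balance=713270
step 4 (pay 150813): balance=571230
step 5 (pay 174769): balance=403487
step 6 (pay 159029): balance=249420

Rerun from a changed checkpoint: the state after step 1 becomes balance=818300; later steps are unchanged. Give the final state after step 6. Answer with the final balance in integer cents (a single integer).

state after step 1 := balance=818300
step 2 (pay 166853): balance=661512
step 3 (pay 172856): balance=496792
step 4 (pay 150813): balance=352089
step 5 (pay 174769): balance=181650
step 6 (pay 159029): balance=24855

24855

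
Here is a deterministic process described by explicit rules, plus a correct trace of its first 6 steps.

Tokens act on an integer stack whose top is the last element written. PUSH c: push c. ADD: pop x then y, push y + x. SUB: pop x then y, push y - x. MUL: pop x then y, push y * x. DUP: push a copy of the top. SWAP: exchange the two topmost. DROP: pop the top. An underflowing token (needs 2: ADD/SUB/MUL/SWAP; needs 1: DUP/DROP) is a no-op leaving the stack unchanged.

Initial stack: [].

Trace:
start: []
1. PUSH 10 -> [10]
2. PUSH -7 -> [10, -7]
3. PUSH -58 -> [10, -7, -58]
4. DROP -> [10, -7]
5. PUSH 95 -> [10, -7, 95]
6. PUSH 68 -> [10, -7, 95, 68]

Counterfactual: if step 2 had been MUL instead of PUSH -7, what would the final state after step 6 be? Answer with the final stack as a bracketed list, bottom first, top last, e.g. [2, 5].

[10, 95, 68]

(re-executing from step 2 with the substitution; state before step 2: [10])
2. MUL -> [10]
3. PUSH -58 -> [10, -58]
4. DROP -> [10]
5. PUSH 95 -> [10, 95]
6. PUSH 68 -> [10, 95, 68]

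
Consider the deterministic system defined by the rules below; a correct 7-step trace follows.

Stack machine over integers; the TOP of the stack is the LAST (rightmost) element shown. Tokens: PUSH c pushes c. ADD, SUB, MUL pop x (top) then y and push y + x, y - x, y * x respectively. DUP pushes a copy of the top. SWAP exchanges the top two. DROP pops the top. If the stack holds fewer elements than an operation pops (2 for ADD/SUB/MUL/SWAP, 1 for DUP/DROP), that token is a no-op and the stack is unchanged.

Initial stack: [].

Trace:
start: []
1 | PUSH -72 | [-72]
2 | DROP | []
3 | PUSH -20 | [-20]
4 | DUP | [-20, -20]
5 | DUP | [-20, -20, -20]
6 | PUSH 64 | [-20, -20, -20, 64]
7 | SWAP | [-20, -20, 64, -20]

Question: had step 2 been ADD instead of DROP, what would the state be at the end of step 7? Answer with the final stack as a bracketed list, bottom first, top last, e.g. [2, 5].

(re-executing from step 2 with the substitution; state before step 2: [-72])
2 | ADD | [-72]
3 | PUSH -20 | [-72, -20]
4 | DUP | [-72, -20, -20]
5 | DUP | [-72, -20, -20, -20]
6 | PUSH 64 | [-72, -20, -20, -20, 64]
7 | SWAP | [-72, -20, -20, 64, -20]

[-72, -20, -20, 64, -20]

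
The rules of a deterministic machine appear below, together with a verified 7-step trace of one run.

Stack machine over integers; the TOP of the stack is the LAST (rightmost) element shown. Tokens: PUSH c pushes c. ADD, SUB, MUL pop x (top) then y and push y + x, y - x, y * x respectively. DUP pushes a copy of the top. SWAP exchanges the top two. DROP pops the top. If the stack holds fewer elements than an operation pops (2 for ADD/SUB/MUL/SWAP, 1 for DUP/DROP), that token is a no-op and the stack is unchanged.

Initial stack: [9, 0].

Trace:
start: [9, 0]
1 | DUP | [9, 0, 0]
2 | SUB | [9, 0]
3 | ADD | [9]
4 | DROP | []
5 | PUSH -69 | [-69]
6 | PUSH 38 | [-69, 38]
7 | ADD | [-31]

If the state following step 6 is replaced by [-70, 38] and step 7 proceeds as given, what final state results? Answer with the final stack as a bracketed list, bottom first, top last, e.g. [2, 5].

[-32]

state after step 6 := [-70, 38]
7 | ADD | [-32]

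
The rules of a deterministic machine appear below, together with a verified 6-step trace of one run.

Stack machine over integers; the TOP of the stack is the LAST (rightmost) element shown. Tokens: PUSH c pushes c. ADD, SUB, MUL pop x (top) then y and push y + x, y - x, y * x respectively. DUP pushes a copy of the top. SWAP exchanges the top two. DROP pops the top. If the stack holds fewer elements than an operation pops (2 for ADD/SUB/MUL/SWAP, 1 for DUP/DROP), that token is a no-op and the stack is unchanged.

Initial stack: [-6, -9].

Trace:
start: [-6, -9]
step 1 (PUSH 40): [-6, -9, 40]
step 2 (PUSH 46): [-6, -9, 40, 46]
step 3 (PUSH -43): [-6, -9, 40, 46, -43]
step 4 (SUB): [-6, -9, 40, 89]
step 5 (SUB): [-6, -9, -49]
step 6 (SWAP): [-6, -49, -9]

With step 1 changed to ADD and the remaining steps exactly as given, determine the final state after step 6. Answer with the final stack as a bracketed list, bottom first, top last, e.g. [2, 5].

(re-executing from step 1 with the substitution; state before step 1: [-6, -9])
step 1 (ADD): [-15]
step 2 (PUSH 46): [-15, 46]
step 3 (PUSH -43): [-15, 46, -43]
step 4 (SUB): [-15, 89]
step 5 (SUB): [-104]
step 6 (SWAP): [-104]

[-104]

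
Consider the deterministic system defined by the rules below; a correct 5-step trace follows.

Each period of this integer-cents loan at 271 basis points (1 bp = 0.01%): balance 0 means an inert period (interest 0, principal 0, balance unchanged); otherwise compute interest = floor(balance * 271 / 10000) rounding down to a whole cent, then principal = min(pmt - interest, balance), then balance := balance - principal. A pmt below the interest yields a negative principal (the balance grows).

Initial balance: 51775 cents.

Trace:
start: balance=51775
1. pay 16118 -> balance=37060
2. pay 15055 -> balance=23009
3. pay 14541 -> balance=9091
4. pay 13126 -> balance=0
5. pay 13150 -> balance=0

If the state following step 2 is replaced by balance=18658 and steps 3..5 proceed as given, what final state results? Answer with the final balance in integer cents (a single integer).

state after step 2 := balance=18658
3. pay 14541 -> balance=4622
4. pay 13126 -> balance=0
5. pay 13150 -> balance=0

0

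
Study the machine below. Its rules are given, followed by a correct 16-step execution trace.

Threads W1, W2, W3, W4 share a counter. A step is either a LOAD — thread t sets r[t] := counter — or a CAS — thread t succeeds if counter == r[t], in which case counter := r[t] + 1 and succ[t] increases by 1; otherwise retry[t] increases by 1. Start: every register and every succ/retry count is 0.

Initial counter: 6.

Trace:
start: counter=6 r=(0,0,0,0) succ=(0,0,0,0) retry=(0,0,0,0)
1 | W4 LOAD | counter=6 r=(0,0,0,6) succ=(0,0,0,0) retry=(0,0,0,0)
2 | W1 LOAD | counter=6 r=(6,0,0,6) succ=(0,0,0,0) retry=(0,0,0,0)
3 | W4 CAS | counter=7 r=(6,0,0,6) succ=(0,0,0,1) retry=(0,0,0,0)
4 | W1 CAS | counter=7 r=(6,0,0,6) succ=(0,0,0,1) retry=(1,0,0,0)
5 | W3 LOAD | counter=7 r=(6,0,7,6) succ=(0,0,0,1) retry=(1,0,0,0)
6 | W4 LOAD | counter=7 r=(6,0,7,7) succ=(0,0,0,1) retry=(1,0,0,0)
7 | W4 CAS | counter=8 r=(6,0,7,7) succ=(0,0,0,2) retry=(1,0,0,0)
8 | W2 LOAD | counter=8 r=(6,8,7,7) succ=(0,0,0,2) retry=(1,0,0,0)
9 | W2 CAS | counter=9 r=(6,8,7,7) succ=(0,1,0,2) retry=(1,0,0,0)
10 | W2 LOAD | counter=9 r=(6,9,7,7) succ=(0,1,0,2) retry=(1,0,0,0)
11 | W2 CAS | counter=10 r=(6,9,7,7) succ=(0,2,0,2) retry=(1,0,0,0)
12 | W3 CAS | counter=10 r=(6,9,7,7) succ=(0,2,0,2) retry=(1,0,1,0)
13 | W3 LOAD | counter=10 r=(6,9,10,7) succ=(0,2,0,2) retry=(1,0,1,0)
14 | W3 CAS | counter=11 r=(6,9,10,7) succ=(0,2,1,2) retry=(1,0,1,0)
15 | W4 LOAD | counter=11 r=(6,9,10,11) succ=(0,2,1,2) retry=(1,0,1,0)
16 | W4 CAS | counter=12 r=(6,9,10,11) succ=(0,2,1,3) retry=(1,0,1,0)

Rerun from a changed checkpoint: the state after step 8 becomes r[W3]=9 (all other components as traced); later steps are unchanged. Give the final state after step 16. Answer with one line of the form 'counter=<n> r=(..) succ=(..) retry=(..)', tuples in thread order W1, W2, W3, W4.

counter=12 r=(6,9,10,11) succ=(0,2,1,3) retry=(1,0,1,0)

state after step 8 := counter=8 r=(6,8,9,7) succ=(0,0,0,2) retry=(1,0,0,0)
9 | W2 CAS | counter=9 r=(6,8,9,7) succ=(0,1,0,2) retry=(1,0,0,0)
10 | W2 LOAD | counter=9 r=(6,9,9,7) succ=(0,1,0,2) retry=(1,0,0,0)
11 | W2 CAS | counter=10 r=(6,9,9,7) succ=(0,2,0,2) retry=(1,0,0,0)
12 | W3 CAS | counter=10 r=(6,9,9,7) succ=(0,2,0,2) retry=(1,0,1,0)
13 | W3 LOAD | counter=10 r=(6,9,10,7) succ=(0,2,0,2) retry=(1,0,1,0)
14 | W3 CAS | counter=11 r=(6,9,10,7) succ=(0,2,1,2) retry=(1,0,1,0)
15 | W4 LOAD | counter=11 r=(6,9,10,11) succ=(0,2,1,2) retry=(1,0,1,0)
16 | W4 CAS | counter=12 r=(6,9,10,11) succ=(0,2,1,3) retry=(1,0,1,0)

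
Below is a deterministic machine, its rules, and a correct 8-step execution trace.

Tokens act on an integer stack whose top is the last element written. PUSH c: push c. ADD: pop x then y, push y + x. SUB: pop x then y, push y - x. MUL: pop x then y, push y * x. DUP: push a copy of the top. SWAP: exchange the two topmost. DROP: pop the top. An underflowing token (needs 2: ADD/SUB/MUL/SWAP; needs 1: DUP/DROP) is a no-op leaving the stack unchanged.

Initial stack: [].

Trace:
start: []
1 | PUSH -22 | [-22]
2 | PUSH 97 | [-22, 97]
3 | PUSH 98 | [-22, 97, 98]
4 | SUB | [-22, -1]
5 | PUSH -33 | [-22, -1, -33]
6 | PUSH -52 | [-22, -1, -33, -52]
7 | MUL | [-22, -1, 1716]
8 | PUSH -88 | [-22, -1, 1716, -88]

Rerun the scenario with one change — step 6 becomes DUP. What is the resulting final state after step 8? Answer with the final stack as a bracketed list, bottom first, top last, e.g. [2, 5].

[-22, -1, 1089, -88]

(re-executing from step 6 with the substitution; state before step 6: [-22, -1, -33])
6 | DUP | [-22, -1, -33, -33]
7 | MUL | [-22, -1, 1089]
8 | PUSH -88 | [-22, -1, 1089, -88]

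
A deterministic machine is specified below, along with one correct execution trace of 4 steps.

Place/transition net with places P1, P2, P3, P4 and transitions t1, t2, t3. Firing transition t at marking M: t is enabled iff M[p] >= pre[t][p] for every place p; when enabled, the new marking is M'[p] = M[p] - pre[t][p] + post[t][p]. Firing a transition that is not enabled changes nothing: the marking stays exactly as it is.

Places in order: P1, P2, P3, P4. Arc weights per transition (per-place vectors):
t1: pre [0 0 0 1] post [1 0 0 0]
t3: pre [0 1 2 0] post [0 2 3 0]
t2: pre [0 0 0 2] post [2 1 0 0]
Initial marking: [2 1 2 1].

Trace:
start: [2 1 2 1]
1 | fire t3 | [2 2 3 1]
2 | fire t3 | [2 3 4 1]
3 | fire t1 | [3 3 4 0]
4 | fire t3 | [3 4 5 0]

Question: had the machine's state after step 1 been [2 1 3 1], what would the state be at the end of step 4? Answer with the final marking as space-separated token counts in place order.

3 3 5 0

state after step 1 := [2 1 3 1]
2 | fire t3 | [2 2 4 1]
3 | fire t1 | [3 2 4 0]
4 | fire t3 | [3 3 5 0]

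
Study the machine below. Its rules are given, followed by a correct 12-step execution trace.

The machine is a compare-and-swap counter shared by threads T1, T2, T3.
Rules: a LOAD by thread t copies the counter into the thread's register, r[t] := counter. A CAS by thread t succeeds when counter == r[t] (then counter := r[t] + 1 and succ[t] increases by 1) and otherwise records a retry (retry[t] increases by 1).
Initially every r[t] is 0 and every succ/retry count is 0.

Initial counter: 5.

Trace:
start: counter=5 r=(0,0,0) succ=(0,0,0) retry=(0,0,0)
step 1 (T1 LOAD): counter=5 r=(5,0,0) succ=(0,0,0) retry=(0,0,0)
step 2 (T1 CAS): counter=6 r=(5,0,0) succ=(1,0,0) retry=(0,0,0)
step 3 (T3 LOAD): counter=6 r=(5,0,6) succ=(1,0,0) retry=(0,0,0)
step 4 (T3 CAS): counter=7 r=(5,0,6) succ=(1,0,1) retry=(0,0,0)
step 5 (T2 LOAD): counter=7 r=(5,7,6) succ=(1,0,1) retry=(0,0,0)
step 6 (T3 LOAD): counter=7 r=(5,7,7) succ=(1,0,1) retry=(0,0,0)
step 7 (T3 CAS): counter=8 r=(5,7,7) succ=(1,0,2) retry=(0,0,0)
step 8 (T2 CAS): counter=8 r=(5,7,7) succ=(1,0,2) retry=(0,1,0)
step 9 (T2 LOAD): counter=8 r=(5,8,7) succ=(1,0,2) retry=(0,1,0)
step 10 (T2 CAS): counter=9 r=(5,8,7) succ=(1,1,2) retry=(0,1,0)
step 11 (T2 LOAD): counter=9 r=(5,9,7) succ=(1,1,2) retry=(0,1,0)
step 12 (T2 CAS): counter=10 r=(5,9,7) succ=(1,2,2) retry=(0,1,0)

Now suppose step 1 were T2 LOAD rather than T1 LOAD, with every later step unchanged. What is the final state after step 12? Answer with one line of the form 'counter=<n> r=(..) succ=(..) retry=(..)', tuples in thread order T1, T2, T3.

counter=9 r=(0,8,6) succ=(0,2,2) retry=(1,1,0)

(re-executing from step 1 with the substitution; state before step 1: counter=5 r=(0,0,0) succ=(0,0,0) retry=(0,0,0))
step 1 (T2 LOAD): counter=5 r=(0,5,0) succ=(0,0,0) retry=(0,0,0)
step 2 (T1 CAS): counter=5 r=(0,5,0) succ=(0,0,0) retry=(1,0,0)
step 3 (T3 LOAD): counter=5 r=(0,5,5) succ=(0,0,0) retry=(1,0,0)
step 4 (T3 CAS): counter=6 r=(0,5,5) succ=(0,0,1) retry=(1,0,0)
step 5 (T2 LOAD): counter=6 r=(0,6,5) succ=(0,0,1) retry=(1,0,0)
step 6 (T3 LOAD): counter=6 r=(0,6,6) succ=(0,0,1) retry=(1,0,0)
step 7 (T3 CAS): counter=7 r=(0,6,6) succ=(0,0,2) retry=(1,0,0)
step 8 (T2 CAS): counter=7 r=(0,6,6) succ=(0,0,2) retry=(1,1,0)
step 9 (T2 LOAD): counter=7 r=(0,7,6) succ=(0,0,2) retry=(1,1,0)
step 10 (T2 CAS): counter=8 r=(0,7,6) succ=(0,1,2) retry=(1,1,0)
step 11 (T2 LOAD): counter=8 r=(0,8,6) succ=(0,1,2) retry=(1,1,0)
step 12 (T2 CAS): counter=9 r=(0,8,6) succ=(0,2,2) retry=(1,1,0)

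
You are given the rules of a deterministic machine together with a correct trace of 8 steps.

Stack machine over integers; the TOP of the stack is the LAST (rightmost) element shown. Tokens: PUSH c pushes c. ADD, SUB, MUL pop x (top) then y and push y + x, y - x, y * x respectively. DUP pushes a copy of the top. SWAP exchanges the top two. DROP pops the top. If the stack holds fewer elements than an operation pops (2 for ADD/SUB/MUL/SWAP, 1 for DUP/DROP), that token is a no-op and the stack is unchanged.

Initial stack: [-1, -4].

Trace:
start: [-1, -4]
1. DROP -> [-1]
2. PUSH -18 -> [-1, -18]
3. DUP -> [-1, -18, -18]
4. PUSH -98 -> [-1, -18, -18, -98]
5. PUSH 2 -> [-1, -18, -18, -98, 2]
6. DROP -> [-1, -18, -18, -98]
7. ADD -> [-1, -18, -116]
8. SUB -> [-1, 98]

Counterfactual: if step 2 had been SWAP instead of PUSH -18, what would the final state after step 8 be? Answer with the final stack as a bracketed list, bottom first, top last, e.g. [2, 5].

(re-executing from step 2 with the substitution; state before step 2: [-1])
2. SWAP -> [-1]
3. DUP -> [-1, -1]
4. PUSH -98 -> [-1, -1, -98]
5. PUSH 2 -> [-1, -1, -98, 2]
6. DROP -> [-1, -1, -98]
7. ADD -> [-1, -99]
8. SUB -> [98]

[98]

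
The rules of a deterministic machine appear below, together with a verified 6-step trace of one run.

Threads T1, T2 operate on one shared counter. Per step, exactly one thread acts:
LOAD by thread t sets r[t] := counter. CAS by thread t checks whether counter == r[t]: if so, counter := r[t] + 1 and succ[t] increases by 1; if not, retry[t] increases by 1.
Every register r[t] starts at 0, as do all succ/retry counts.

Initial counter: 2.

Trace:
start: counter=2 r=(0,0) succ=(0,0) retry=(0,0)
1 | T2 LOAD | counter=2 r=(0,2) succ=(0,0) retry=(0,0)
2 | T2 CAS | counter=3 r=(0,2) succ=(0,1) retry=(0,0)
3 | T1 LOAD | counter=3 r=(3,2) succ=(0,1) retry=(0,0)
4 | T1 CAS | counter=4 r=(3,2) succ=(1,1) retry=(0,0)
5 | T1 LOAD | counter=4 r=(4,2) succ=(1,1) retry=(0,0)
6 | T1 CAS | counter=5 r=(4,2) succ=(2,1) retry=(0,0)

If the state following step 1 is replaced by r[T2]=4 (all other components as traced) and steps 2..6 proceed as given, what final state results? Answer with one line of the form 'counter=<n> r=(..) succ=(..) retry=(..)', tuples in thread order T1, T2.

counter=4 r=(3,4) succ=(2,0) retry=(0,1)

state after step 1 := counter=2 r=(0,4) succ=(0,0) retry=(0,0)
2 | T2 CAS | counter=2 r=(0,4) succ=(0,0) retry=(0,1)
3 | T1 LOAD | counter=2 r=(2,4) succ=(0,0) retry=(0,1)
4 | T1 CAS | counter=3 r=(2,4) succ=(1,0) retry=(0,1)
5 | T1 LOAD | counter=3 r=(3,4) succ=(1,0) retry=(0,1)
6 | T1 CAS | counter=4 r=(3,4) succ=(2,0) retry=(0,1)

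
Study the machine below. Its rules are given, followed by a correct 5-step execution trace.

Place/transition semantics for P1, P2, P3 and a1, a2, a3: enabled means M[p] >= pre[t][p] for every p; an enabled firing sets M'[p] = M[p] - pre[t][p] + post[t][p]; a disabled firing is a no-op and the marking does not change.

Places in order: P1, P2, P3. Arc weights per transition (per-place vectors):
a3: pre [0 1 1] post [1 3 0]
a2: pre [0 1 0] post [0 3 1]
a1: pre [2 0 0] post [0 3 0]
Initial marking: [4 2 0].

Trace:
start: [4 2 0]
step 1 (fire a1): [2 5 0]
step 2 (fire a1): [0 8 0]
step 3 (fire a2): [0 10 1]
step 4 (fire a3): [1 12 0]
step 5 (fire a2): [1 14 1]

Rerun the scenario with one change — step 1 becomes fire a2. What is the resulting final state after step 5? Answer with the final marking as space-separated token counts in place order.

(re-executing from step 1 with the substitution; state before step 1: [4 2 0])
step 1 (fire a2): [4 4 1]
step 2 (fire a1): [2 7 1]
step 3 (fire a2): [2 9 2]
step 4 (fire a3): [3 11 1]
step 5 (fire a2): [3 13 2]

3 13 2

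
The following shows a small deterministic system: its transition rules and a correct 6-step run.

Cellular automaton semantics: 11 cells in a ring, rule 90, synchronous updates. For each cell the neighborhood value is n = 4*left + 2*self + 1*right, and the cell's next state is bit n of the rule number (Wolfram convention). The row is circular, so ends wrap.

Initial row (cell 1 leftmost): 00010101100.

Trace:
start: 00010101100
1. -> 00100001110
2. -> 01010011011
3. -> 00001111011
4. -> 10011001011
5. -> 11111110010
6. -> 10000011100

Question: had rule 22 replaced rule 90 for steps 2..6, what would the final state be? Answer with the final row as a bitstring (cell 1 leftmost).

00000100010

(re-executing steps 2..6 under rule 22; state before step 2: 00100001110)
2. -> 01110010001
3. -> 00001111011
4. -> 10010000000
5. -> 11111000001
6. -> 00000100010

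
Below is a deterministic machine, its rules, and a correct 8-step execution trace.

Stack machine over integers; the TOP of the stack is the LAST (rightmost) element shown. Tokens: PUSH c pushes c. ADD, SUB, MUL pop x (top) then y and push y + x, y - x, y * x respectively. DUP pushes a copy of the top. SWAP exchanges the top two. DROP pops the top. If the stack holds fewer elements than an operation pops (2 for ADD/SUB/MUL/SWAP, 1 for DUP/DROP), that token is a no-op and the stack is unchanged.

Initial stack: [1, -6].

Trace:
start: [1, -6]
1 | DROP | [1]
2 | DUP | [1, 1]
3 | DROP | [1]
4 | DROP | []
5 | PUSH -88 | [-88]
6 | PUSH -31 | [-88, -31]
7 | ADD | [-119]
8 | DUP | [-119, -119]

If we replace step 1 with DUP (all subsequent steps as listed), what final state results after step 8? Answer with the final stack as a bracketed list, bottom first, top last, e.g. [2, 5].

(re-executing from step 1 with the substitution; state before step 1: [1, -6])
1 | DUP | [1, -6, -6]
2 | DUP | [1, -6, -6, -6]
3 | DROP | [1, -6, -6]
4 | DROP | [1, -6]
5 | PUSH -88 | [1, -6, -88]
6 | PUSH -31 | [1, -6, -88, -31]
7 | ADD | [1, -6, -119]
8 | DUP | [1, -6, -119, -119]

[1, -6, -119, -119]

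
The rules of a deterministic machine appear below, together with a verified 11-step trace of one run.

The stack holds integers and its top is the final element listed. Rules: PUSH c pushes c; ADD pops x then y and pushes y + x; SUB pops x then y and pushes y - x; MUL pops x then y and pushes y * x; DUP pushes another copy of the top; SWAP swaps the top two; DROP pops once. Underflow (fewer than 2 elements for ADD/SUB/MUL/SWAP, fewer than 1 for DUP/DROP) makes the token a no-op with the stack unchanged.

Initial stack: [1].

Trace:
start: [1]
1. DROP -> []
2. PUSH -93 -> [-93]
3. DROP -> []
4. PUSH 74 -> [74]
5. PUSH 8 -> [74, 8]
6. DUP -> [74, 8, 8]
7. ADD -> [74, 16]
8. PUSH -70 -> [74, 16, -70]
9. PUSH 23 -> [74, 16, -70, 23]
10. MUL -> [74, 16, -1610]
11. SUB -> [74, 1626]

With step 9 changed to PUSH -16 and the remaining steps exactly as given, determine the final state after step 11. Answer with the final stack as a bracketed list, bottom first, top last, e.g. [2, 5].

[74, -1104]

(re-executing from step 9 with the substitution; state before step 9: [74, 16, -70])
9. PUSH -16 -> [74, 16, -70, -16]
10. MUL -> [74, 16, 1120]
11. SUB -> [74, -1104]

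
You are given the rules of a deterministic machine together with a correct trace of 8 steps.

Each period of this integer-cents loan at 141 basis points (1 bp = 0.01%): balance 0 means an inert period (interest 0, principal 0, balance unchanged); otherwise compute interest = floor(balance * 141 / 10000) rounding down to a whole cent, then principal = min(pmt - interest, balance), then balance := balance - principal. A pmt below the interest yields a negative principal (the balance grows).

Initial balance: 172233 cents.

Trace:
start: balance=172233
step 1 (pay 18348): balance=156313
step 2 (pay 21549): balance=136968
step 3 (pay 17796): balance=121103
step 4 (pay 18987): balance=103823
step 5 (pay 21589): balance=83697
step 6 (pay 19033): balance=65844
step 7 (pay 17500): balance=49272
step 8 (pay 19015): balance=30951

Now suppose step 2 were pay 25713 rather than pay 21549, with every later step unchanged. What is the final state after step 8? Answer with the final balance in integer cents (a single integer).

26422

(re-executing from step 2 with the substitution; state before step 2: balance=156313)
step 2 (pay 25713): balance=132804
step 3 (pay 17796): balance=116880
step 4 (pay 18987): balance=99541
step 5 (pay 21589): balance=79355
step 6 (pay 19033): balance=61440
step 7 (pay 17500): balance=44806
step 8 (pay 19015): balance=26422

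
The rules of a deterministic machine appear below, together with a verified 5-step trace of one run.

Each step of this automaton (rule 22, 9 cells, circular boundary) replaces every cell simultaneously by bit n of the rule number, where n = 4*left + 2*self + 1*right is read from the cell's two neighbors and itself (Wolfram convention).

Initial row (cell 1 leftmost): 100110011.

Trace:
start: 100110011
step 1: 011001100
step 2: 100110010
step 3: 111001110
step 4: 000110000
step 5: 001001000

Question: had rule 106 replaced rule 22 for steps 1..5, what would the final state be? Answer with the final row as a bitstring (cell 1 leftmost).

000100111

(re-executing steps 1..5 under rule 106; state before step 1: 100110011)
step 1: 101110110
step 2: 011011111
step 3: 111110001
step 4: 000010011
step 5: 000100111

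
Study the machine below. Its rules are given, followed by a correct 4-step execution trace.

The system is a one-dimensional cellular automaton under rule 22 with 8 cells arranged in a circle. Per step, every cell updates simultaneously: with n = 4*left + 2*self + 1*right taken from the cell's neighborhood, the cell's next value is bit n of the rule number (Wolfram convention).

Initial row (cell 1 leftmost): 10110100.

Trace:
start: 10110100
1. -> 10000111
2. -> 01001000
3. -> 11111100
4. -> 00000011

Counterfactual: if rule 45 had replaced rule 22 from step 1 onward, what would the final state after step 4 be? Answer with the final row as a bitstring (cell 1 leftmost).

10010011

(re-executing steps 1..4 under rule 45; state before step 1: 10110100)
1. -> 11101100
2. -> 10011000
3. -> 10010010
4. -> 10010011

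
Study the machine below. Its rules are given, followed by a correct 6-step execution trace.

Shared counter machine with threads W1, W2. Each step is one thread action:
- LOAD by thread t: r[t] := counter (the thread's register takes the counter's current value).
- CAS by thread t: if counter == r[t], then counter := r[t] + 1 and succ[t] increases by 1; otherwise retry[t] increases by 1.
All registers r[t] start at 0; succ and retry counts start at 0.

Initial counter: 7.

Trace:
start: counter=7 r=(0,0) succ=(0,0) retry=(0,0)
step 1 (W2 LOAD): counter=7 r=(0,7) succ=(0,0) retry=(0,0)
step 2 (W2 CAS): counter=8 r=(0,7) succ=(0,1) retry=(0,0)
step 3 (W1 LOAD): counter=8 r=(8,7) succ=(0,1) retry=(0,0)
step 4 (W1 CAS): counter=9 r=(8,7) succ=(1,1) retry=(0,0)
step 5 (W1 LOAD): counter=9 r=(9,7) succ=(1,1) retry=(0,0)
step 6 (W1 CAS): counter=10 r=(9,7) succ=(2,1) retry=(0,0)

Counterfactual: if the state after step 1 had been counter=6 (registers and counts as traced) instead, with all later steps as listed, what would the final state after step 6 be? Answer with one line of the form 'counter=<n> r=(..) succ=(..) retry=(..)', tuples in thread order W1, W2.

counter=8 r=(7,7) succ=(2,0) retry=(0,1)

state after step 1 := counter=6 r=(0,7) succ=(0,0) retry=(0,0)
step 2 (W2 CAS): counter=6 r=(0,7) succ=(0,0) retry=(0,1)
step 3 (W1 LOAD): counter=6 r=(6,7) succ=(0,0) retry=(0,1)
step 4 (W1 CAS): counter=7 r=(6,7) succ=(1,0) retry=(0,1)
step 5 (W1 LOAD): counter=7 r=(7,7) succ=(1,0) retry=(0,1)
step 6 (W1 CAS): counter=8 r=(7,7) succ=(2,0) retry=(0,1)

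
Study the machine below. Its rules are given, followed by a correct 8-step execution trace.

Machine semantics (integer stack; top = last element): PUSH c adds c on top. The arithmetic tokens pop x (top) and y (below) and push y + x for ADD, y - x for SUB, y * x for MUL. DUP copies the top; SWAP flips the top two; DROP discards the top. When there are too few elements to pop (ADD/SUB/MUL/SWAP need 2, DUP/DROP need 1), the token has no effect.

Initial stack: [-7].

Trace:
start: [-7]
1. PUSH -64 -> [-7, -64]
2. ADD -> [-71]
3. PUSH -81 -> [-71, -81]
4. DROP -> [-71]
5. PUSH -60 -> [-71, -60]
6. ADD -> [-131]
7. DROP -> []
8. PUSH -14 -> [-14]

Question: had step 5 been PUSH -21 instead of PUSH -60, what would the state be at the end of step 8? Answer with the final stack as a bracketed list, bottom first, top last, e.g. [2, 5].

(re-executing from step 5 with the substitution; state before step 5: [-71])
5. PUSH -21 -> [-71, -21]
6. ADD -> [-92]
7. DROP -> []
8. PUSH -14 -> [-14]

[-14]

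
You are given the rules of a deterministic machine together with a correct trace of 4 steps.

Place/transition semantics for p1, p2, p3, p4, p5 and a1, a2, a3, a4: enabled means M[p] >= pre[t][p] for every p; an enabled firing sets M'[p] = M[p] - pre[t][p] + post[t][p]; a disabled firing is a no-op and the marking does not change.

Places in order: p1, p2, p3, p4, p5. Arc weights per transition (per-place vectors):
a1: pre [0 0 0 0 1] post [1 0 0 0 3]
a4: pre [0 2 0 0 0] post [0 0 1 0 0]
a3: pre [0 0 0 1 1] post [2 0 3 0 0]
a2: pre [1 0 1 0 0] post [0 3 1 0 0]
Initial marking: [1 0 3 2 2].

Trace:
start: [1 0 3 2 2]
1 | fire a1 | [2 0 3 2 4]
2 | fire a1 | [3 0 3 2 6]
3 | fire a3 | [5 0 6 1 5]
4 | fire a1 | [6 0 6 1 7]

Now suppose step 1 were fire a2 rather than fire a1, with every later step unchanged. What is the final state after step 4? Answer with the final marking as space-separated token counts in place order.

(re-executing from step 1 with the substitution; state before step 1: [1 0 3 2 2])
1 | fire a2 | [0 3 3 2 2]
2 | fire a1 | [1 3 3 2 4]
3 | fire a3 | [3 3 6 1 3]
4 | fire a1 | [4 3 6 1 5]

4 3 6 1 5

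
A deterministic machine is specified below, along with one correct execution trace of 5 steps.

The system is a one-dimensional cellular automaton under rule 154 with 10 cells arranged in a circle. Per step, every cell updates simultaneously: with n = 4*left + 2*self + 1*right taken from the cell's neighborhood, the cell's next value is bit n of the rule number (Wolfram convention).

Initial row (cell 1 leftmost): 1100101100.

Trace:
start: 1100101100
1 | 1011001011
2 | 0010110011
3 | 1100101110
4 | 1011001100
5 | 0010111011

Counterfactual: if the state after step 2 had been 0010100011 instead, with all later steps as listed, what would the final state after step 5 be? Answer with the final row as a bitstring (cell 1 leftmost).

state after step 2 := 0010100011
3 | 1100010110
4 | 1010100100
5 | 0000011011

0000011011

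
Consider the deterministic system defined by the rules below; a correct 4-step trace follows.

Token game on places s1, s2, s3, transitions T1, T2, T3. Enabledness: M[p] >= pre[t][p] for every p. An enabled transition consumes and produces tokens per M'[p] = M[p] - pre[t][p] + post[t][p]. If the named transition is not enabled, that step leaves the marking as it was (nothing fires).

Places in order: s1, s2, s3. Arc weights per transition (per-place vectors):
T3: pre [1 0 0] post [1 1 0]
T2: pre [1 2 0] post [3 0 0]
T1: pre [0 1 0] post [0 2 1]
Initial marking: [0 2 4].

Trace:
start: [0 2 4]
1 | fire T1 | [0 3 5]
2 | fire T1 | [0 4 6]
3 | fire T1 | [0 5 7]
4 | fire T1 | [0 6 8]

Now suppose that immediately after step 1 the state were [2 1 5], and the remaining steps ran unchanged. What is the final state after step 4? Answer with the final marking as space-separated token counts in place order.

state after step 1 := [2 1 5]
2 | fire T1 | [2 2 6]
3 | fire T1 | [2 3 7]
4 | fire T1 | [2 4 8]

2 4 8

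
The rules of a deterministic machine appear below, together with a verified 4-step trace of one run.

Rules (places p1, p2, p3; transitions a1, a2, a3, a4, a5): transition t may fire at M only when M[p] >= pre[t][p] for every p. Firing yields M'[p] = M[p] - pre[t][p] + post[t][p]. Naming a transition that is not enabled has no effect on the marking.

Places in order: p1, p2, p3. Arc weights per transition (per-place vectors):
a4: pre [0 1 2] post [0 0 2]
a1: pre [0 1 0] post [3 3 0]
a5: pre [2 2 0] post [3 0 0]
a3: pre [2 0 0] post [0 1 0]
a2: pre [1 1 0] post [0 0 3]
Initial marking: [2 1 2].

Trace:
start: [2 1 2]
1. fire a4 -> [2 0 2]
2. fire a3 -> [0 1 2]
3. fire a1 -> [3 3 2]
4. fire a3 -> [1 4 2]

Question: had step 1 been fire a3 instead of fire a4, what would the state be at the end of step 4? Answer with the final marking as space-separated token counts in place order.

1 5 2

(re-executing from step 1 with the substitution; state before step 1: [2 1 2])
1. fire a3 -> [0 2 2]
2. fire a3 -> [0 2 2]
3. fire a1 -> [3 4 2]
4. fire a3 -> [1 5 2]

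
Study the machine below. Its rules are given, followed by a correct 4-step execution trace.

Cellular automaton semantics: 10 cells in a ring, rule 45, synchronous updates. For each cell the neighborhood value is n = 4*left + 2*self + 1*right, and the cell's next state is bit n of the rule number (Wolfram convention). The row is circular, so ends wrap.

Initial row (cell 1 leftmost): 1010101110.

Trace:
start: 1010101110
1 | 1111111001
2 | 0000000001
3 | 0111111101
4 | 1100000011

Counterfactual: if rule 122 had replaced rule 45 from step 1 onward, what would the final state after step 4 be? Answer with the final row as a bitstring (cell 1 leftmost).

1111110001

(re-executing steps 1..4 under rule 122; state before step 1: 1010101110)
1 | 0101011011
2 | 1010111111
3 | 1101100000
4 | 1111110001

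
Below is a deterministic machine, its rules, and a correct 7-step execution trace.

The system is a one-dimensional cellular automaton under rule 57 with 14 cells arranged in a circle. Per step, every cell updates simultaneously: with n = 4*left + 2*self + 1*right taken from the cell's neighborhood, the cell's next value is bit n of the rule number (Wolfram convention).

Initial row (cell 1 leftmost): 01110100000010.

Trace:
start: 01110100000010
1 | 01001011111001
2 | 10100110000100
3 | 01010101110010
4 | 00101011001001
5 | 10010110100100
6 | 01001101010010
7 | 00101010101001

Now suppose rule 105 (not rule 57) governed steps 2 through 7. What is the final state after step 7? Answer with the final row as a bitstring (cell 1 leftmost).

01111101011011

(re-executing steps 2..7 under rule 105; state before step 2: 01001011111001)
2 | 10000110001000
3 | 00110110100010
4 | 10111111001000
5 | 01100001000010
6 | 01101100011000
7 | 01111101011011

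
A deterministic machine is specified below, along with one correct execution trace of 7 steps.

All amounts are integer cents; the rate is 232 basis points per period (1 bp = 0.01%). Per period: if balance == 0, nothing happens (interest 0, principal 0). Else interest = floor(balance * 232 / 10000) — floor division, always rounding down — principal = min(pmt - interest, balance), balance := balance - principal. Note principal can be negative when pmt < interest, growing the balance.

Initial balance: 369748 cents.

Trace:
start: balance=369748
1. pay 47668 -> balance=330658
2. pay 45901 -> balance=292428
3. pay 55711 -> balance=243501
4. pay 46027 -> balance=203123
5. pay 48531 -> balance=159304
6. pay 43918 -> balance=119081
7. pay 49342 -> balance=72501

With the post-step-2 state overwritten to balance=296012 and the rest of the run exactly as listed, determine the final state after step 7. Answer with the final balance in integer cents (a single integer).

state after step 2 := balance=296012
3. pay 55711 -> balance=247168
4. pay 46027 -> balance=206875
5. pay 48531 -> balance=163143
6. pay 43918 -> balance=123009
7. pay 49342 -> balance=76520

76520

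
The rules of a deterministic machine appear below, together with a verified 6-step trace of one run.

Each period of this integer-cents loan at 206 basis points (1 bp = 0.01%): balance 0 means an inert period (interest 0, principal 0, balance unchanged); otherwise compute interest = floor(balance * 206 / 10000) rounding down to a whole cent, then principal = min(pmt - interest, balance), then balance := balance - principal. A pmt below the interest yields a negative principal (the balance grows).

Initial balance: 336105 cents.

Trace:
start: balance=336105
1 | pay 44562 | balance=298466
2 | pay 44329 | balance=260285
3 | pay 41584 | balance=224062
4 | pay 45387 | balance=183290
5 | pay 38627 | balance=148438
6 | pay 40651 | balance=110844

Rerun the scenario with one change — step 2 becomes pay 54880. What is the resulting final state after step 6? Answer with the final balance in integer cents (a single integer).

99397

(re-executing from step 2 with the substitution; state before step 2: balance=298466)
2 | pay 54880 | balance=249734
3 | pay 41584 | balance=213294
4 | pay 45387 | balance=172300
5 | pay 38627 | balance=137222
6 | pay 40651 | balance=99397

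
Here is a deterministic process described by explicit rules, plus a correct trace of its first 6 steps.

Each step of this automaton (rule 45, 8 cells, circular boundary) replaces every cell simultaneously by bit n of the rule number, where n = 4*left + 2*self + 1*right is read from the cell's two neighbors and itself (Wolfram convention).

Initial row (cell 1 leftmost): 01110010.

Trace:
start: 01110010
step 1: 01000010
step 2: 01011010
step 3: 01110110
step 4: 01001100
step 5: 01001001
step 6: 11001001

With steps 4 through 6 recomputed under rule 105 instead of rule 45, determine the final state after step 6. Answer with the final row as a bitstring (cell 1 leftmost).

10110000

(re-executing steps 4..6 under rule 105; state before step 4: 01110110)
step 4: 01011110
step 5: 00110010
step 6: 10110000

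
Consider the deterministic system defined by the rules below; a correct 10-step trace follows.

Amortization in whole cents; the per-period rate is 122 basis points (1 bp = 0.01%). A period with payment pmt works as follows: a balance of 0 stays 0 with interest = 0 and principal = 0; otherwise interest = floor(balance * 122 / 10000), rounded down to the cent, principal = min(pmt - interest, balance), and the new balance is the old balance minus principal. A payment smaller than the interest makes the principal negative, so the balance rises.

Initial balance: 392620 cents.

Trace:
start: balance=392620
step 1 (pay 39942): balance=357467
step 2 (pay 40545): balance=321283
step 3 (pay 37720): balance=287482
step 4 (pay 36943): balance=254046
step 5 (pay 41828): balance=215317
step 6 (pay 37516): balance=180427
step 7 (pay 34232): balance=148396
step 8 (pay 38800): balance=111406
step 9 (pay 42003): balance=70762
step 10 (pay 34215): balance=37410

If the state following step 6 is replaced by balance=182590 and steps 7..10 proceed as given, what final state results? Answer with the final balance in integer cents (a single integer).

state after step 6 := balance=182590
step 7 (pay 34232): balance=150585
step 8 (pay 38800): balance=113622
step 9 (pay 42003): balance=73005
step 10 (pay 34215): balance=39680

39680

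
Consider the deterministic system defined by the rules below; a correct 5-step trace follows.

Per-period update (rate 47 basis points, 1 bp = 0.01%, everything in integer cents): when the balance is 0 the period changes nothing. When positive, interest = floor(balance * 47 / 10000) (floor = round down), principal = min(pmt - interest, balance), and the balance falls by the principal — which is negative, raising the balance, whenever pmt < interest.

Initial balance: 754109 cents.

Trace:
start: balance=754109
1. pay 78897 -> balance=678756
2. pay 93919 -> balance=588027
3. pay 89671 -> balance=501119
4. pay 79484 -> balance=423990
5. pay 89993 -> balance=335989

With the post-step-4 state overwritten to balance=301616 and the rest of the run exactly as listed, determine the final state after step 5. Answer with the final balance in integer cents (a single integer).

213040

state after step 4 := balance=301616
5. pay 89993 -> balance=213040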